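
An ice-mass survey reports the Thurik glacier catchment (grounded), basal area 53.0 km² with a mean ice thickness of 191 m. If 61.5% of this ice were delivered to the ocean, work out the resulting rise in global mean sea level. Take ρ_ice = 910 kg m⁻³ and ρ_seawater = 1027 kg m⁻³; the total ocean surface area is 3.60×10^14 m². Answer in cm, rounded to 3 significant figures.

≈ 1.53×10^-3 cm

Thurik: ice volume = 53.0 km² × 191 m = 10.12 km³; 0.615 × 10.12 × (910/1027) = 5.516 km³ of water.
Spread over 3.60×10^14 m² of ocean, Δh = 5.516×10^9 / 3.60×10^14 = 1.53×10^-5 m = 1.53×10^-3 cm.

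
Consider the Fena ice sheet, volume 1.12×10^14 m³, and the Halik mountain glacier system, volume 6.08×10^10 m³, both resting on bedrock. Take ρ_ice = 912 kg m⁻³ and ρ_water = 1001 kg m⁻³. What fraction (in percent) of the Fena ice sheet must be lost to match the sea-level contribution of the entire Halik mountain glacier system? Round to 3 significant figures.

Equal sea-level rise means equal mass of meltwater, i.e. equal mass of ice lost.
Ice mass of Halik: 5.545×10^13 kg; ice mass of Fena: 1.021×10^17 kg.
Fraction required = 5.545×10^13 / 1.021×10^17 = 5.43×10^-4 → 0.0543 %.

≈ 0.0543 %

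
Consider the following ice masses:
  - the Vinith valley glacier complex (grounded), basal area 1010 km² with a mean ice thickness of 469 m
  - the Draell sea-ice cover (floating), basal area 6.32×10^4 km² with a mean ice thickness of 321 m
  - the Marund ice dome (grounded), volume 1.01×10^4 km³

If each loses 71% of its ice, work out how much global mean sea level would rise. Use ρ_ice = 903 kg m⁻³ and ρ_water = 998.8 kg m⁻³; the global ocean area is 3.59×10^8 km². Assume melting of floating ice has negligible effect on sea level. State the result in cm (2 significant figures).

Vinith: ice volume = 1010 km² × 469 m = 473.7 km³; 0.71 × 473.7 × (903/998.8) = 304.1 km³ of water.
The Draell sea-ice cover is floating and already displaces its own weight of water, so its melt adds essentially nothing to sea level.
Marund: 0.71 × 1.01×10^4 km³ × (903/998.8) = 6483 km³ of water.
Total added water ≈ 6.787×10^12 m³ over 3.59×10^14 m² → Δh = 0.0189 m = 1.9 cm.

≈ 1.9 cm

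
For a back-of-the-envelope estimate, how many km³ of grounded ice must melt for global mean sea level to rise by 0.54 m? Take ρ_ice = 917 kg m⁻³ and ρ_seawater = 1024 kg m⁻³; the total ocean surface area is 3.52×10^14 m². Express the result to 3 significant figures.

Required water volume = Δh × A = 0.54 m × 3.52×10^14 m² = 1.901×10^14 m³ = 1.901×10^5 km³.
Ice volume = water volume × ρ_w/ρ_ice = 1.901×10^5 × 1024/917 = 2.12×10^5 km³.

≈ 2.12×10^5 km³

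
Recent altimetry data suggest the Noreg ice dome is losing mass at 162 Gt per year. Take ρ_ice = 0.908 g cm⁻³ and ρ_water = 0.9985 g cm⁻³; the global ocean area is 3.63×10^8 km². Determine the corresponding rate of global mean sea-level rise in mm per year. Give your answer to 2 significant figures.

ρ_w = 0.9985 g cm⁻³ = 998.5 kg m⁻³. Annual water volume added = 162 Gt / ρ_w = 1.620×10^14 kg / 998.5 kg m⁻³ = 1.622×10^11 m³.
Δh per year = 1.622×10^11 / 3.63×10^14 = 4.47×10^-4 m = 0.45 mm.

≈ 0.45 mm/yr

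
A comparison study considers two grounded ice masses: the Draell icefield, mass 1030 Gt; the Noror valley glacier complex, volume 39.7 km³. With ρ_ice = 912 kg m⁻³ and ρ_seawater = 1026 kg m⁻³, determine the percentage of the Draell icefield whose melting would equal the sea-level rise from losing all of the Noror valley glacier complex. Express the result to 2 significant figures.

≈ 3.5 %

Equal sea-level rise means equal mass of meltwater, i.e. equal mass of ice lost.
Ice mass of Noror: 3.621×10^13 kg; ice mass of Draell: 1.030×10^15 kg.
Fraction required = 3.621×10^13 / 1.030×10^15 = 0.0352 → 3.5 %.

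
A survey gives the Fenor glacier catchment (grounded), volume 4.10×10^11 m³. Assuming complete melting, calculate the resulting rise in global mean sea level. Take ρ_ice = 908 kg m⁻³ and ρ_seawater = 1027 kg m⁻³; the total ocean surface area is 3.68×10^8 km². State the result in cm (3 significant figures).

≈ 0.0985 cm

Fenor: 4.10×10^11 m³ × (908/1027) = 3.625×10^11 m³ of water.
Spread over 3.68×10^14 m² of ocean, Δh = 3.625×10^11 / 3.68×10^14 = 9.85×10^-4 m = 0.0985 cm.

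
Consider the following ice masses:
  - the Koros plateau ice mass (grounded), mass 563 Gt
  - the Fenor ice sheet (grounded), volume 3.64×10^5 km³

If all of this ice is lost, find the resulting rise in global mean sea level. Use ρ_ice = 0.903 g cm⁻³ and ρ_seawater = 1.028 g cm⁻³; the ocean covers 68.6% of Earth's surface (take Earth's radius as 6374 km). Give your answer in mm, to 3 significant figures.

Koros: 563 Gt = 5.630×10^14 kg; dividing by ρ_w = 1.028 g cm⁻³ = 1028 kg m⁻³ gives 5.477×10^11 m³ of water.
Fenor: 3.64×10^5 km³ × (903/1028) = 3.197×10^5 km³ of water.
Total added water ≈ 3.203×10^14 m³ over 3.50×10^14 m² → Δh = 0.914 m = 914 mm.

≈ 914 mm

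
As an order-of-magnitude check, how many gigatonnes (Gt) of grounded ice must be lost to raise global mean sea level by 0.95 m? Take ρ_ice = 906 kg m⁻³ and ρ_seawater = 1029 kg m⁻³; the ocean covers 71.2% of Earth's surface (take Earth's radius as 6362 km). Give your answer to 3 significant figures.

≈ 3.54×10^5 Gt

Required water volume = Δh × A = 0.95 m × 3.62×10^14 m² = 3.440×10^14 m³.
ρ_w = 1029 kg m⁻³, so the mass of water = 3.440×10^14 m³ × 1029 kg m⁻³ = 3.540×10^17 kg = 3.54×10^5 Gt (and the same mass of ice, by conservation).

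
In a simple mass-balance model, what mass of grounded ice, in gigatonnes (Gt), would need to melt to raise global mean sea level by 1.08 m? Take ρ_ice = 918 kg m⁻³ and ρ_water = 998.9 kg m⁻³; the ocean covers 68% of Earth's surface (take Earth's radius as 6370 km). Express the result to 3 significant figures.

≈ 3.74×10^5 Gt

Required water volume = Δh × A = 1.08 m × 3.47×10^14 m² = 3.745×10^14 m³.
ρ_w = 998.9 kg m⁻³, so the mass of water = 3.745×10^14 m³ × 998.9 kg m⁻³ = 3.741×10^17 kg = 3.74×10^5 Gt (and the same mass of ice, by conservation).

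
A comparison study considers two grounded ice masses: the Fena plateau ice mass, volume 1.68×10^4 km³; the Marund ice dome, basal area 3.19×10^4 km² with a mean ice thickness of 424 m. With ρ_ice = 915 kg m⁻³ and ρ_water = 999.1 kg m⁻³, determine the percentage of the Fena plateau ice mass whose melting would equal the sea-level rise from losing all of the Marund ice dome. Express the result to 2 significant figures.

≈ 81 %

Equal sea-level rise means equal mass of meltwater, i.e. equal mass of ice lost.
Ice mass of Marund: 1.238×10^16 kg; ice mass of Fena: 1.537×10^16 kg.
Fraction required = 1.238×10^16 / 1.537×10^16 = 0.805 → 81 %.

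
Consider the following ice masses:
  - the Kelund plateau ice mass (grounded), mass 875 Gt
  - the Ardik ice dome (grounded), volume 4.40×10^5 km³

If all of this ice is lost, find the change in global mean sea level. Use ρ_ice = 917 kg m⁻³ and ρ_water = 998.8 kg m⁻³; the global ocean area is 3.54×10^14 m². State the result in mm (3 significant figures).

≈ 1140 mm

Kelund: 875 Gt = 8.750×10^14 kg; dividing by ρ_w = 998.8 kg m⁻³ gives 8.761×10^11 m³ of water.
Ardik: 4.40×10^5 km³ × (917/998.8) = 4.040×10^5 km³ of water.
Total added water ≈ 4.048×10^14 m³ over 3.54×10^14 m² → Δh = 1.14 m = 1140 mm.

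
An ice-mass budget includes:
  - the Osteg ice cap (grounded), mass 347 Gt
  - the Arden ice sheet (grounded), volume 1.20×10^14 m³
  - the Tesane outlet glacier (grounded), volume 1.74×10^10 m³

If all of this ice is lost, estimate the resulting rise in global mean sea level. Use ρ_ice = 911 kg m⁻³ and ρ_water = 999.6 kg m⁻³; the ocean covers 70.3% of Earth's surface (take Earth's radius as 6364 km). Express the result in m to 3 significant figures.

≈ 0.307 m

Osteg: 347 Gt = 3.470×10^14 kg; dividing by ρ_w = 999.6 kg m⁻³ gives 3.471×10^11 m³ of water.
Arden: 1.20×10^14 m³ × (911/999.6) = 1.094×10^14 m³ of water.
Tesane: 1.74×10^10 m³ × (911/999.6) = 1.586×10^10 m³ of water.
Total added water ≈ 1.097×10^14 m³ over 3.58×10^14 m² → Δh = 0.307 m.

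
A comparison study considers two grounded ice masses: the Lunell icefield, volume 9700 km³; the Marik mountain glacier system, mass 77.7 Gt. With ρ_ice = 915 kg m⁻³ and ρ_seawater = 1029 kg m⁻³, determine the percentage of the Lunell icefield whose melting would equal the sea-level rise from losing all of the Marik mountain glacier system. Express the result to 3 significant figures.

≈ 0.875 %

Equal sea-level rise means equal mass of meltwater, i.e. equal mass of ice lost.
Ice mass of Marik: 7.770×10^13 kg; ice mass of Lunell: 8.876×10^15 kg.
Fraction required = 7.770×10^13 / 8.876×10^15 = 8.75×10^-3 → 0.875 %.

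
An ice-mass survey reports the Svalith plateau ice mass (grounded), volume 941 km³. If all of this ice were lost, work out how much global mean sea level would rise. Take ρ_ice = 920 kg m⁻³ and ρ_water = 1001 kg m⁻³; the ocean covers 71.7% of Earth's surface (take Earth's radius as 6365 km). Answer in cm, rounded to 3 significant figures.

Svalith: 941 km³ × (920/1001) = 864.9 km³ of water.
Spread over 3.65×10^14 m² of ocean, Δh = 8.649×10^11 / 3.65×10^14 = 2.37×10^-3 m = 0.237 cm.

≈ 0.237 cm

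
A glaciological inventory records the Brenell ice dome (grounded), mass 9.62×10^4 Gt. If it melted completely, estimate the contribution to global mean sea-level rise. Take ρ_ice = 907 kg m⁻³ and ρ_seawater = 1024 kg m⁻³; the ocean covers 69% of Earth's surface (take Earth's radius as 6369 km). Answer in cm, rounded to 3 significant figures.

≈ 26.7 cm

Brenell: 9.62×10^4 Gt = 9.620×10^16 kg; dividing by ρ_w = 1024 kg m⁻³ gives 9.395×10^13 m³ of water.
Spread over 3.52×10^14 m² of ocean, Δh = 9.395×10^13 / 3.52×10^14 = 0.267 m = 26.7 cm.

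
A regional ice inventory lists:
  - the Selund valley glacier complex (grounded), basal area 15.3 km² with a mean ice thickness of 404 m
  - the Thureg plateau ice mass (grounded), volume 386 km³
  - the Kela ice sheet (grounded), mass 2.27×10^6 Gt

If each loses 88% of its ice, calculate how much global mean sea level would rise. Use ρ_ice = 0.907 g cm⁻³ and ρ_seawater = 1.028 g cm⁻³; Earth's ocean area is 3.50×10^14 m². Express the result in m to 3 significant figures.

Selund: ice volume = 15.3 km² × 404 m = 6.181 km³; 0.88 × 6.181 × (907/1028) = 4.799 km³ of water.
Thureg: 0.88 × 386 km³ × (907/1028) = 299.7 km³ of water.
Kela: 0.88 × 2.27×10^6 Gt = 1.998×10^18 kg; dividing by ρ_w = 1.028 g cm⁻³ = 1028 kg m⁻³ gives 1.943×10^15 m³ of water.
Total added water ≈ 1.943×10^15 m³ over 3.50×10^14 m² → Δh = 5.55 m.

≈ 5.55 m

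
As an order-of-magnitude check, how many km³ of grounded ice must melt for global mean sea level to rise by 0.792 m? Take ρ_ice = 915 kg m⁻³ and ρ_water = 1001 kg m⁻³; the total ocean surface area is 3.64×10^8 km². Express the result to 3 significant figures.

Required water volume = Δh × A = 0.792 m × 3.64×10^14 m² = 2.883×10^14 m³ = 2.883×10^5 km³.
Ice volume = water volume × ρ_w/ρ_ice = 2.883×10^5 × 1001/915 = 3.15×10^5 km³.

≈ 3.15×10^5 km³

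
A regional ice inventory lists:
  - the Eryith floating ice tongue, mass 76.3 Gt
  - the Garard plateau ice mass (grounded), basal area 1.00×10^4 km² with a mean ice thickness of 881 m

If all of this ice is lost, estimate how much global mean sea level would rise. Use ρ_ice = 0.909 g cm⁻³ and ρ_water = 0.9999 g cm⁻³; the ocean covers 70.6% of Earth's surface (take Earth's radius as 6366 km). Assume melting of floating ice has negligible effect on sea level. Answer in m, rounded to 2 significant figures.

The Eryith floating ice tongue is floating and already displaces its own weight of water, so its melt adds essentially nothing to sea level.
Garard: ice volume = 1.00×10^4 km² × 881 m = 8810 km³; 8810 × (909/999.9) = 8009 km³ of water.
Total added water ≈ 8.009×10^12 m³ over 3.60×10^14 m² → Δh = 0.0223 m.

≈ 0.022 m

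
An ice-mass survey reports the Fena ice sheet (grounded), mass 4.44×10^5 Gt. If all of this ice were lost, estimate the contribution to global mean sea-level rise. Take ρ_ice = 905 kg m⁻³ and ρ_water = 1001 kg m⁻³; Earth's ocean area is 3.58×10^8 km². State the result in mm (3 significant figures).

≈ 1240 mm

Fena: 4.44×10^5 Gt = 4.440×10^17 kg; dividing by ρ_w = 1001 kg m⁻³ gives 4.436×10^14 m³ of water.
Spread over 3.58×10^14 m² of ocean, Δh = 4.436×10^14 / 3.58×10^14 = 1.24 m = 1240 mm.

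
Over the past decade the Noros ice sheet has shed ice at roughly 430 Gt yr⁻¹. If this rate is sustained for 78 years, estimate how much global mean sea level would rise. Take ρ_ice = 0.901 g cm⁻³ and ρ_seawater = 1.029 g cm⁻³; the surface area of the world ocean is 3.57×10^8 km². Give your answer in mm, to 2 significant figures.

Total mass lost = 430 Gt/yr × 78 yr = 3.354×10^4 Gt = 3.354×10^16 kg.
ρ_w = 1.029 g cm⁻³ = 1029 kg m⁻³, so water volume = 3.354×10^16 / 1029 = 3.259×10^13 m³.
Δh = 3.259×10^13 / 3.57×10^14 = 0.0913 m = 91 mm.

≈ 91 mm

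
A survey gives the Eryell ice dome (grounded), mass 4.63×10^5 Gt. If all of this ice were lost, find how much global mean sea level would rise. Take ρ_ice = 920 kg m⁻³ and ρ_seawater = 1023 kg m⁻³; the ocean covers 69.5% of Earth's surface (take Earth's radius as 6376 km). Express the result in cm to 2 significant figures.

Eryell: 4.63×10^5 Gt = 4.630×10^17 kg; dividing by ρ_w = 1023 kg m⁻³ gives 4.526×10^14 m³ of water.
Spread over 3.55×10^14 m² of ocean, Δh = 4.526×10^14 / 3.55×10^14 = 1.27 m = 130 cm.

≈ 130 cm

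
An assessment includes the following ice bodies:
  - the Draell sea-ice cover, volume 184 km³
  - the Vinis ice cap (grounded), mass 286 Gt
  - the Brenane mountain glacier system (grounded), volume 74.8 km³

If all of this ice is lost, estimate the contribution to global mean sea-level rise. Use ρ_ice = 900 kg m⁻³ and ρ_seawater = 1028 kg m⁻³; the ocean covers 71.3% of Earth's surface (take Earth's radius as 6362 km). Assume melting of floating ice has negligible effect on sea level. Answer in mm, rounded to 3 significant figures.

≈ 0.948 mm

The Draell sea-ice cover is floating and already displaces its own weight of water, so its melt adds essentially nothing to sea level.
Vinis: 286 Gt = 2.860×10^14 kg; dividing by ρ_w = 1028 kg m⁻³ gives 2.782×10^11 m³ of water.
Brenane: 74.8 km³ × (900/1028) = 65.49 km³ of water.
Total added water ≈ 3.437×10^11 m³ over 3.63×10^14 m² → Δh = 9.48×10^-4 m = 0.948 mm.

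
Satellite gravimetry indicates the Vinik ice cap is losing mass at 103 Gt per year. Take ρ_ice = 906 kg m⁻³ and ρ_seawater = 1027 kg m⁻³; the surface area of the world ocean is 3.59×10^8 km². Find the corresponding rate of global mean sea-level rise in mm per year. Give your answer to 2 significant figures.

≈ 0.28 mm/yr

ρ_w = 1027 kg m⁻³. Annual water volume added = 103 Gt / ρ_w = 1.030×10^14 kg / 1027 kg m⁻³ = 1.003×10^11 m³.
Δh per year = 1.003×10^11 / 3.59×10^14 = 2.79×10^-4 m = 0.28 mm.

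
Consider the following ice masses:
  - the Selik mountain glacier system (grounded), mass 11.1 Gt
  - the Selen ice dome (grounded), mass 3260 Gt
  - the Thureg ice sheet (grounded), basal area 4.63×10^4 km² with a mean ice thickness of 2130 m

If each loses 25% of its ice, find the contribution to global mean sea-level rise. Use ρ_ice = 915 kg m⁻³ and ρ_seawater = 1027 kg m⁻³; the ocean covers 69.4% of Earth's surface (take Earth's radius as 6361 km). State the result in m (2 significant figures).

Selik: 0.25 × 11.1 Gt = 2.775×10^12 kg; dividing by ρ_w = 1027 kg m⁻³ gives 2.702×10^9 m³ of water.
Selen: 0.25 × 3260 Gt = 8.150×10^14 kg; dividing by ρ_w = 1027 kg m⁻³ gives 7.936×10^11 m³ of water.
Thureg: ice volume = 4.63×10^4 km² × 2130 m = 9.862×10^4 km³; 0.25 × 9.862×10^4 × (915/1027) = 2.197×10^4 km³ of water.
Total added water ≈ 2.276×10^13 m³ over 3.53×10^14 m² → Δh = 0.0645 m.

≈ 0.065 m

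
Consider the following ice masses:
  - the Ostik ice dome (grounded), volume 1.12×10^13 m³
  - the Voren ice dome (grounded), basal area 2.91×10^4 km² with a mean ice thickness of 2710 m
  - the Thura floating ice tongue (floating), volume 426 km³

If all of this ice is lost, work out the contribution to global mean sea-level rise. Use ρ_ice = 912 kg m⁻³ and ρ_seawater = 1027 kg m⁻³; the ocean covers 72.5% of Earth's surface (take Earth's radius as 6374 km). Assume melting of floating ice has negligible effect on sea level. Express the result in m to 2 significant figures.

Ostik: 1.12×10^13 m³ × (912/1027) = 9.946×10^12 m³ of water.
Voren: ice volume = 2.91×10^4 km² × 2710 m = 7.886×10^4 km³; 7.886×10^4 × (912/1027) = 7.003×10^4 km³ of water.
The Thura floating ice tongue is floating and already displaces its own weight of water, so its melt adds essentially nothing to sea level.
Total added water ≈ 7.998×10^13 m³ over 3.70×10^14 m² → Δh = 0.216 m.

≈ 0.22 m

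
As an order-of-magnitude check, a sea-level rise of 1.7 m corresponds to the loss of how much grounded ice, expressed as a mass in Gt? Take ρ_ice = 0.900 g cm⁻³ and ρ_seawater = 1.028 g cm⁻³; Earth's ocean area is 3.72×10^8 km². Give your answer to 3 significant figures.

≈ 6.50×10^5 Gt

Required water volume = Δh × A = 1.7 m × 3.72×10^14 m² = 6.324×10^14 m³.
ρ_w = 1.028 g cm⁻³ = 1028 kg m⁻³, so the mass of water = 6.324×10^14 m³ × 1028 kg m⁻³ = 6.501×10^17 kg = 6.50×10^5 Gt (and the same mass of ice, by conservation).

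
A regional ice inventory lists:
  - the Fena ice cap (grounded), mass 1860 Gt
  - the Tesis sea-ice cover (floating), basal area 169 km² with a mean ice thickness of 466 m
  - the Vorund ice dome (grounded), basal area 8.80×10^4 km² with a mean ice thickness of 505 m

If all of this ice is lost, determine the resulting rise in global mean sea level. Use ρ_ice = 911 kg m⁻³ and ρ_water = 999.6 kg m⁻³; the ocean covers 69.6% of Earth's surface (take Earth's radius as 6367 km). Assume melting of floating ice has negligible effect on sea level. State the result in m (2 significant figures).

≈ 0.12 m

Fena: 1860 Gt = 1.860×10^15 kg; dividing by ρ_w = 999.6 kg m⁻³ gives 1.861×10^12 m³ of water.
The Tesis sea-ice cover is floating and already displaces its own weight of water, so its melt adds essentially nothing to sea level.
Vorund: ice volume = 8.80×10^4 km² × 505 m = 4.444×10^4 km³; 4.444×10^4 × (911/999.6) = 4.050×10^4 km³ of water.
Total added water ≈ 4.236×10^13 m³ over 3.55×10^14 m² → Δh = 0.119 m.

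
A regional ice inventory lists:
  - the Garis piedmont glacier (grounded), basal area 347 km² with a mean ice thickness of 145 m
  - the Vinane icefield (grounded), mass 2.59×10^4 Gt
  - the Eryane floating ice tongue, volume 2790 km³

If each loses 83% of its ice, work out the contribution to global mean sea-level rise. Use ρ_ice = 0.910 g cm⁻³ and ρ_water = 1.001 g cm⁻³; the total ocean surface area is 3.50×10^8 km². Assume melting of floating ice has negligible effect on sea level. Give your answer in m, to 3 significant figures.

Garis: ice volume = 347 km² × 145 m = 50.31 km³; 0.83 × 50.31 × (910/1001) = 37.96 km³ of water.
Vinane: 0.83 × 2.59×10^4 Gt = 2.150×10^16 kg; dividing by ρ_w = 1.001 g cm⁻³ = 1001 kg m⁻³ gives 2.148×10^13 m³ of water.
The Eryane floating ice tongue is floating and already displaces its own weight of water, so its melt adds essentially nothing to sea level.
Total added water ≈ 2.151×10^13 m³ over 3.50×10^14 m² → Δh = 0.0615 m.

≈ 0.0615 m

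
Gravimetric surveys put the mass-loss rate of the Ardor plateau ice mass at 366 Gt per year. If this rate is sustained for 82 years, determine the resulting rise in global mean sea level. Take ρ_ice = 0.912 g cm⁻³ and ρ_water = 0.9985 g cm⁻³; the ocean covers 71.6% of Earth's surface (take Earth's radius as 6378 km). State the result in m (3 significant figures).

≈ 0.0821 m

Total mass lost = 366 Gt/yr × 82 yr = 3.001×10^4 Gt = 3.001×10^16 kg.
ρ_w = 0.9985 g cm⁻³ = 998.5 kg m⁻³, so water volume = 3.001×10^16 / 998.5 = 3.006×10^13 m³.
Δh = 3.006×10^13 / 3.66×10^14 = 0.0821 m.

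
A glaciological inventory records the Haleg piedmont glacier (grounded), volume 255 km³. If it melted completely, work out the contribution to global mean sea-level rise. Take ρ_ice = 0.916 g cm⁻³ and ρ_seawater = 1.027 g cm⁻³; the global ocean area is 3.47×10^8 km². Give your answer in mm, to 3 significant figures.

≈ 0.655 mm

Haleg: 255 km³ × (916/1027) = 227.4 km³ of water.
Spread over 3.47×10^14 m² of ocean, Δh = 2.274×10^11 / 3.47×10^14 = 6.55×10^-4 m = 0.655 mm.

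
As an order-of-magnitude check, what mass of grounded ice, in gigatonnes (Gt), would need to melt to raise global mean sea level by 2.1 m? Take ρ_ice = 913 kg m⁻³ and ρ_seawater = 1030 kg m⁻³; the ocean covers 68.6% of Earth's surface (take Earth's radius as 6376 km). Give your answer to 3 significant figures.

Required water volume = Δh × A = 2.1 m × 3.50×10^14 m² = 7.360×10^14 m³.
ρ_w = 1030 kg m⁻³, so the mass of water = 7.360×10^14 m³ × 1030 kg m⁻³ = 7.580×10^17 kg = 7.58×10^5 Gt (and the same mass of ice, by conservation).

≈ 7.58×10^5 Gt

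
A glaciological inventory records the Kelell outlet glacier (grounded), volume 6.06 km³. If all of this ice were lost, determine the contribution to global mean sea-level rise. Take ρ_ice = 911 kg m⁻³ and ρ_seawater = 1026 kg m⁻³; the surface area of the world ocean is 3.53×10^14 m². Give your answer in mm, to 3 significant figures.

≈ 0.0152 mm

Kelell: 6.06 km³ × (911/1026) = 5.381 km³ of water.
Spread over 3.53×10^14 m² of ocean, Δh = 5.381×10^9 / 3.53×10^14 = 1.52×10^-5 m = 0.0152 mm.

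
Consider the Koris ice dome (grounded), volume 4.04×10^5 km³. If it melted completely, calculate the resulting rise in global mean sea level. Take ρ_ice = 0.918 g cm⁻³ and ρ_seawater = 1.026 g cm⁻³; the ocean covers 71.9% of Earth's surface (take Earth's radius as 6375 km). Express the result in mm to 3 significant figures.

Koris: 4.04×10^5 km³ × (918/1026) = 3.615×10^5 km³ of water.
Spread over 3.67×10^14 m² of ocean, Δh = 3.615×10^14 / 3.67×10^14 = 0.984 m = 984 mm.

≈ 984 mm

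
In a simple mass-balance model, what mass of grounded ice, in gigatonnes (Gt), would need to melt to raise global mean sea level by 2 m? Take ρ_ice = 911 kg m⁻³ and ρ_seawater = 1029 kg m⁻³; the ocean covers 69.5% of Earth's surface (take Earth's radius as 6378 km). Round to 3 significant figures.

Required water volume = Δh × A = 2 m × 3.55×10^14 m² = 7.105×10^14 m³.
ρ_w = 1029 kg m⁻³, so the mass of water = 7.105×10^14 m³ × 1029 kg m⁻³ = 7.312×10^17 kg = 7.31×10^5 Gt (and the same mass of ice, by conservation).

≈ 7.31×10^5 Gt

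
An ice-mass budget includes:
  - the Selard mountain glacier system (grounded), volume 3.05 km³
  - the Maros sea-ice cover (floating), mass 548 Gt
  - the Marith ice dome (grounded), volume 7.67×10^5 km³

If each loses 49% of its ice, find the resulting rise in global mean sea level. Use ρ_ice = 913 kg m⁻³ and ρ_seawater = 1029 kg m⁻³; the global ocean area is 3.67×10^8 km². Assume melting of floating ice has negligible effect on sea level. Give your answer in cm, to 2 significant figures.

≈ 91 cm

Selard: 0.49 × 3.05 km³ × (913/1029) = 1.326 km³ of water.
The Maros sea-ice cover is floating and already displaces its own weight of water, so its melt adds essentially nothing to sea level.
Marith: 0.49 × 7.67×10^5 km³ × (913/1029) = 3.335×10^5 km³ of water.
Total added water ≈ 3.335×10^14 m³ over 3.67×10^14 m² → Δh = 0.909 m = 91 cm.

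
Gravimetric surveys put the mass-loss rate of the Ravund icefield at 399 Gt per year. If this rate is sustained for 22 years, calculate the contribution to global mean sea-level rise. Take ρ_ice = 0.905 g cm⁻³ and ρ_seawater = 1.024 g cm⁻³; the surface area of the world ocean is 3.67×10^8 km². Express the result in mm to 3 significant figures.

Total mass lost = 399 Gt/yr × 22 yr = 8778 Gt = 8.778×10^15 kg.
ρ_w = 1.024 g cm⁻³ = 1024 kg m⁻³, so water volume = 8.778×10^15 / 1024 = 8.572×10^12 m³.
Δh = 8.572×10^12 / 3.67×10^14 = 0.0234 m = 23.4 mm.

≈ 23.4 mm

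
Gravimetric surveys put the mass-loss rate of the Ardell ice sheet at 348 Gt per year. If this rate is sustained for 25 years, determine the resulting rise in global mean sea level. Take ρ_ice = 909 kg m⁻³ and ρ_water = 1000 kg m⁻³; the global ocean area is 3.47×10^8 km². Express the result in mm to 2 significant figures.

Total mass lost = 348 Gt/yr × 25 yr = 8700 Gt = 8.700×10^15 kg.
ρ_w = 1000 kg m⁻³, so water volume = 8.700×10^15 / 1000 = 8.700×10^12 m³.
Δh = 8.700×10^12 / 3.47×10^14 = 0.0251 m = 25 mm.

≈ 25 mm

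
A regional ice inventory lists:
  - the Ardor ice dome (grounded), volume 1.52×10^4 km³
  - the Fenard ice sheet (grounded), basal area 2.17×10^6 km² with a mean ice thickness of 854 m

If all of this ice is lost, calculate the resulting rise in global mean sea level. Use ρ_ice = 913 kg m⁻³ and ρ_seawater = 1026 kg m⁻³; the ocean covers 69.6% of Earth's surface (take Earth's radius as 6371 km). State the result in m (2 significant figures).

Ardor: 1.52×10^4 km³ × (913/1026) = 1.353×10^4 km³ of water.
Fenard: ice volume = 2.17×10^6 km² × 854 m = 1.853×10^6 km³; 1.853×10^6 × (913/1026) = 1.649×10^6 km³ of water.
Total added water ≈ 1.663×10^15 m³ over 3.55×10^14 m² → Δh = 4.68 m.

≈ 4.7 m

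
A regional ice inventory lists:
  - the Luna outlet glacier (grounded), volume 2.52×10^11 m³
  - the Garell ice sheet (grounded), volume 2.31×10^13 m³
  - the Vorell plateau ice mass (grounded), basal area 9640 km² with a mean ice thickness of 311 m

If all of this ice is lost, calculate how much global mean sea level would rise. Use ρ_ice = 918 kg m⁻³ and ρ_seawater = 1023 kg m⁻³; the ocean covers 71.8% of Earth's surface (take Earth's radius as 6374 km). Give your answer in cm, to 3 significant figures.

Luna: 2.52×10^11 m³ × (918/1023) = 2.261×10^11 m³ of water.
Garell: 2.31×10^13 m³ × (918/1023) = 2.073×10^13 m³ of water.
Vorell: ice volume = 9640 km² × 311 m = 2998 km³; 2998 × (918/1023) = 2690 km³ of water.
Total added water ≈ 2.365×10^13 m³ over 3.67×10^14 m² → Δh = 0.0645 m = 6.45 cm.

≈ 6.45 cm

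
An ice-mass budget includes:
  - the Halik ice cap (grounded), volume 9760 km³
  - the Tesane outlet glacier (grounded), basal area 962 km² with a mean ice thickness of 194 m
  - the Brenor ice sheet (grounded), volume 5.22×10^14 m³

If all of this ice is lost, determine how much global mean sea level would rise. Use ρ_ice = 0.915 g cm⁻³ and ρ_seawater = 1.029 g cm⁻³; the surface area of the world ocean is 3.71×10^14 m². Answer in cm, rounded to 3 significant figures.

Halik: 9760 km³ × (915/1029) = 8679 km³ of water.
Tesane: ice volume = 962 km² × 194 m = 186.6 km³; 186.6 × (915/1029) = 166.0 km³ of water.
Brenor: 5.22×10^14 m³ × (915/1029) = 4.642×10^14 m³ of water.
Total added water ≈ 4.730×10^14 m³ over 3.71×10^14 m² → Δh = 1.27 m = 127 cm.

≈ 127 cm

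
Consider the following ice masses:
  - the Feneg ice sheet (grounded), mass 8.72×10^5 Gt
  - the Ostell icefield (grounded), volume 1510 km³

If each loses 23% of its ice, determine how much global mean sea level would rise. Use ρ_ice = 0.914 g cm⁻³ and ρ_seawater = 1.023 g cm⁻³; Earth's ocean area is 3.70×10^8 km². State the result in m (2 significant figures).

≈ 0.53 m

Feneg: 0.23 × 8.72×10^5 Gt = 2.006×10^17 kg; dividing by ρ_w = 1.023 g cm⁻³ = 1023 kg m⁻³ gives 1.961×10^14 m³ of water.
Ostell: 0.23 × 1510 km³ × (914/1023) = 310.3 km³ of water.
Total added water ≈ 1.964×10^14 m³ over 3.70×10^14 m² → Δh = 0.531 m.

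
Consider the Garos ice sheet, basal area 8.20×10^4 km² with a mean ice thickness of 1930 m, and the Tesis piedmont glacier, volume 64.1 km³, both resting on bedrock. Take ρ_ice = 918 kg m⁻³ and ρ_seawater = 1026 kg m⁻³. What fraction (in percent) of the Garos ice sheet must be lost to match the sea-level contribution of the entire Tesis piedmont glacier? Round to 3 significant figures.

Equal sea-level rise means equal mass of meltwater, i.e. equal mass of ice lost.
Ice mass of Tesis: 5.884×10^13 kg; ice mass of Garos: 1.453×10^17 kg.
Fraction required = 5.884×10^13 / 1.453×10^17 = 4.05×10^-4 → 0.0405 %.

≈ 0.0405 %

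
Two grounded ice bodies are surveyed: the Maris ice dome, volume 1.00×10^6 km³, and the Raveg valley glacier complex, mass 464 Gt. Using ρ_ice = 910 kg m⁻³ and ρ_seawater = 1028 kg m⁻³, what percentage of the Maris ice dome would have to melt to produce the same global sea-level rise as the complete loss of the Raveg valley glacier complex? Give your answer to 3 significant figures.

≈ 0.0510 %

Equal sea-level rise means equal mass of meltwater, i.e. equal mass of ice lost.
Ice mass of Raveg: 4.640×10^14 kg; ice mass of Maris: 9.100×10^17 kg.
Fraction required = 4.640×10^14 / 9.100×10^17 = 5.10×10^-4 → 0.0510 %.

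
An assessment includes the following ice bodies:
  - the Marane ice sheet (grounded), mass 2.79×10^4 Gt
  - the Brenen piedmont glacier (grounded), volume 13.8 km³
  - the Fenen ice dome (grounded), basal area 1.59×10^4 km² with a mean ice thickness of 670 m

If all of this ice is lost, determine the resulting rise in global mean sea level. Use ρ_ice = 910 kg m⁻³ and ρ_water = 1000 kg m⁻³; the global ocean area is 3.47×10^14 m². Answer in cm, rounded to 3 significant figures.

≈ 10.8 cm

Marane: 2.79×10^4 Gt = 2.790×10^16 kg; dividing by ρ_w = 1000 kg m⁻³ gives 2.790×10^13 m³ of water.
Brenen: 13.8 km³ × (910/1000) = 12.56 km³ of water.
Fenen: ice volume = 1.59×10^4 km² × 670 m = 1.065×10^4 km³; 1.065×10^4 × (910/1000) = 9694 km³ of water.
Total added water ≈ 3.761×10^13 m³ over 3.47×10^14 m² → Δh = 0.108 m = 10.8 cm.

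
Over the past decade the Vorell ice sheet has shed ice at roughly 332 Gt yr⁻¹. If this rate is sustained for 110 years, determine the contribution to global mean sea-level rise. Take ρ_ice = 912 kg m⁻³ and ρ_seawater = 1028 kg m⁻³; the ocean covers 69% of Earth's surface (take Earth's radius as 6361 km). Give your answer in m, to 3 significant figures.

≈ 0.101 m

Total mass lost = 332 Gt/yr × 110 yr = 3.652×10^4 Gt = 3.652×10^16 kg.
ρ_w = 1028 kg m⁻³, so water volume = 3.652×10^16 / 1028 = 3.553×10^13 m³.
Δh = 3.553×10^13 / 3.51×10^14 = 0.101 m.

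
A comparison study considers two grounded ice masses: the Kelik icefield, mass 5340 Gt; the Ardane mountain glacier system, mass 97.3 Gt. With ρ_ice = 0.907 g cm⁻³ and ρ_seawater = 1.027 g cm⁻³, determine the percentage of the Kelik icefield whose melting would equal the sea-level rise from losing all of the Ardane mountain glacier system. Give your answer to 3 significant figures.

≈ 1.82 %

Equal sea-level rise means equal mass of meltwater, i.e. equal mass of ice lost.
Ice mass of Ardane: 9.730×10^13 kg; ice mass of Kelik: 5.340×10^15 kg.
Fraction required = 9.730×10^13 / 5.340×10^15 = 0.0182 → 1.82 %.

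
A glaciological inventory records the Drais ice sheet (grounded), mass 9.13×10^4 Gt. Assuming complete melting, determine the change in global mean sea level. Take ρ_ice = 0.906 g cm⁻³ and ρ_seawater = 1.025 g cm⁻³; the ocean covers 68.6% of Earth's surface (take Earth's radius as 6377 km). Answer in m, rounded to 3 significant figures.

≈ 0.254 m

Drais: 9.13×10^4 Gt = 9.130×10^16 kg; dividing by ρ_w = 1.025 g cm⁻³ = 1025 kg m⁻³ gives 8.907×10^13 m³ of water.
Spread over 3.51×10^14 m² of ocean, Δh = 8.907×10^13 / 3.51×10^14 = 0.254 m.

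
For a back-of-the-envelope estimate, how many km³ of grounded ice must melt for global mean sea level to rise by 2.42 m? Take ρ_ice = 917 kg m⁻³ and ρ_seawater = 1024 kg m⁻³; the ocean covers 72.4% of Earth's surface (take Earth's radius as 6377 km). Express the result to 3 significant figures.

Required water volume = Δh × A = 2.42 m × 3.70×10^14 m² = 8.954×10^14 m³ = 8.954×10^5 km³.
Ice volume = water volume × ρ_w/ρ_ice = 8.954×10^5 × 1024/917 = 1.00×10^6 km³.

≈ 1.00×10^6 km³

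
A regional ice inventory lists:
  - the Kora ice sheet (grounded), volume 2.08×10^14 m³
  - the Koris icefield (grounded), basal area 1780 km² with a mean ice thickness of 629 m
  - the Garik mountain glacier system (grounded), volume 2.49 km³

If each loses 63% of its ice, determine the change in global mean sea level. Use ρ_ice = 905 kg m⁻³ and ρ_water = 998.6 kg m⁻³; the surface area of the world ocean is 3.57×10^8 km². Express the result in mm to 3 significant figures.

≈ 334 mm

Kora: 0.63 × 2.08×10^14 m³ × (905/998.6) = 1.188×10^14 m³ of water.
Koris: ice volume = 1780 km² × 629 m = 1120 km³; 0.63 × 1120 × (905/998.6) = 639.2 km³ of water.
Garik: 0.63 × 2.49 km³ × (905/998.6) = 1.422 km³ of water.
Total added water ≈ 1.194×10^14 m³ over 3.57×10^14 m² → Δh = 0.334 m = 334 mm.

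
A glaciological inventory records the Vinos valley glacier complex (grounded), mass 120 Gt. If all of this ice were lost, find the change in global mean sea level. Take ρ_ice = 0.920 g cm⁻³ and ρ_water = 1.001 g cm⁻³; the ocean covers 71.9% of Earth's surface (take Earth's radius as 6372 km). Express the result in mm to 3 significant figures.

≈ 0.327 mm

Vinos: 120 Gt = 1.200×10^14 kg; dividing by ρ_w = 1.001 g cm⁻³ = 1001 kg m⁻³ gives 1.199×10^11 m³ of water.
Spread over 3.67×10^14 m² of ocean, Δh = 1.199×10^11 / 3.67×10^14 = 3.27×10^-4 m = 0.327 mm.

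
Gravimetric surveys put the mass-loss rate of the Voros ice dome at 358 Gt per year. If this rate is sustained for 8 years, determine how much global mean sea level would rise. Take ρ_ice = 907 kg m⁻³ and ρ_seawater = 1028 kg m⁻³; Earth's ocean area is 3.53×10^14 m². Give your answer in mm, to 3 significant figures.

Total mass lost = 358 Gt/yr × 8 yr = 2864 Gt = 2.864×10^15 kg.
ρ_w = 1028 kg m⁻³, so water volume = 2.864×10^15 / 1028 = 2.786×10^12 m³.
Δh = 2.786×10^12 / 3.53×10^14 = 7.89×10^-3 m = 7.89 mm.

≈ 7.89 mm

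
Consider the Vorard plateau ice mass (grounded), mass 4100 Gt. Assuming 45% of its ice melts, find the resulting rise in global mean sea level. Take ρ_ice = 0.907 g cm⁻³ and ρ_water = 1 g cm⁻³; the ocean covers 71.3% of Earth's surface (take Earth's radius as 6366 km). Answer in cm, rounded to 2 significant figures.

≈ 0.51 cm

Vorard: 0.45 × 4100 Gt = 1.845×10^15 kg; dividing by ρ_w = 1 g cm⁻³ = 1000 kg m⁻³ gives 1.845×10^12 m³ of water.
Spread over 3.63×10^14 m² of ocean, Δh = 1.845×10^12 / 3.63×10^14 = 5.08×10^-3 m = 0.51 cm.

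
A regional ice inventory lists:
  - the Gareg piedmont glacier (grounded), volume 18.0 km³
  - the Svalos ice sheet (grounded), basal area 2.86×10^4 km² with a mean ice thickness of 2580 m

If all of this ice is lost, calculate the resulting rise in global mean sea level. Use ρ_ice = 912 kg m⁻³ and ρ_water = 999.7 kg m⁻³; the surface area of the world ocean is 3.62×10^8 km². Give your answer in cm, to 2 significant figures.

≈ 19 cm

Gareg: 18.0 km³ × (912/999.7) = 16.42 km³ of water.
Svalos: ice volume = 2.86×10^4 km² × 2580 m = 7.379×10^4 km³; 7.379×10^4 × (912/999.7) = 6.731×10^4 km³ of water.
Total added water ≈ 6.733×10^13 m³ over 3.62×10^14 m² → Δh = 0.186 m = 19 cm.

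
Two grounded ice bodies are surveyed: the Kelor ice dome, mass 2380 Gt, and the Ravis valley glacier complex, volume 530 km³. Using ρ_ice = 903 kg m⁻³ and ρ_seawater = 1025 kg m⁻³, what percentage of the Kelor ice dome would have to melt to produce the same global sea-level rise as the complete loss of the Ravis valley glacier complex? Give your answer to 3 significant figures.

≈ 20.1 %

Equal sea-level rise means equal mass of meltwater, i.e. equal mass of ice lost.
Ice mass of Ravis: 4.786×10^14 kg; ice mass of Kelor: 2.380×10^15 kg.
Fraction required = 4.786×10^14 / 2.380×10^15 = 0.201 → 20.1 %.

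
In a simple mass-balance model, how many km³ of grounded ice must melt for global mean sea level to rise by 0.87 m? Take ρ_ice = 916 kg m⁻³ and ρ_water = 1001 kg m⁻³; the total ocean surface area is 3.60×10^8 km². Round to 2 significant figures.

Required water volume = Δh × A = 0.87 m × 3.60×10^14 m² = 3.132×10^14 m³ = 3.132×10^5 km³.
Ice volume = water volume × ρ_w/ρ_ice = 3.132×10^5 × 1001/916 = 3.4×10^5 km³.

≈ 3.4×10^5 km³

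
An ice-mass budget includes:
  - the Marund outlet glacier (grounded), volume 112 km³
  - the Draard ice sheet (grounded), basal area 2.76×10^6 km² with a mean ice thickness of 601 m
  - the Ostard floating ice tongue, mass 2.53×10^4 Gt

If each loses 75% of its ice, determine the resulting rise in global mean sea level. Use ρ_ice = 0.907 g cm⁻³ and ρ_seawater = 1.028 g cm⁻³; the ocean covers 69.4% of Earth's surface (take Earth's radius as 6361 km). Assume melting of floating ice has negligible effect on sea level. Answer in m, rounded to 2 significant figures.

Marund: 0.75 × 112 km³ × (907/1028) = 74.11 km³ of water.
Draard: ice volume = 2.76×10^6 km² × 601 m = 1.659×10^6 km³; 0.75 × 1.659×10^6 × (907/1028) = 1.098×10^6 km³ of water.
The Ostard floating ice tongue is floating and already displaces its own weight of water, so its melt adds essentially nothing to sea level.
Total added water ≈ 1.098×10^15 m³ over 3.53×10^14 m² → Δh = 3.11 m.

≈ 3.1 m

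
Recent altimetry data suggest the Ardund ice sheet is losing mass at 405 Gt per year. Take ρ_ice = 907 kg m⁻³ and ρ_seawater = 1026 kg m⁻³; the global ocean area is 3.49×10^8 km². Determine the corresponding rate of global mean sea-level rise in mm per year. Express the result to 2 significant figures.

≈ 1.1 mm/yr

ρ_w = 1026 kg m⁻³. Annual water volume added = 405 Gt / ρ_w = 4.050×10^14 kg / 1026 kg m⁻³ = 3.947×10^11 m³.
Δh per year = 3.947×10^11 / 3.49×10^14 = 1.13×10^-3 m = 1.1 mm.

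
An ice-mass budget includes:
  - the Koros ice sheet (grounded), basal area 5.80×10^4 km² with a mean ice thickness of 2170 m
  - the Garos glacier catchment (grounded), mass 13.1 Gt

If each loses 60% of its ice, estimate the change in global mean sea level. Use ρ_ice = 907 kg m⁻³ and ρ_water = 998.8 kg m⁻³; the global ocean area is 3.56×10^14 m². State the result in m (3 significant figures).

≈ 0.193 m

Koros: ice volume = 5.80×10^4 km² × 2170 m = 1.259×10^5 km³; 0.6 × 1.259×10^5 × (907/998.8) = 6.858×10^4 km³ of water.
Garos: 0.6 × 13.1 Gt = 7.860×10^12 kg; dividing by ρ_w = 998.8 kg m⁻³ gives 7.869×10^9 m³ of water.
Total added water ≈ 6.858×10^13 m³ over 3.56×10^14 m² → Δh = 0.193 m.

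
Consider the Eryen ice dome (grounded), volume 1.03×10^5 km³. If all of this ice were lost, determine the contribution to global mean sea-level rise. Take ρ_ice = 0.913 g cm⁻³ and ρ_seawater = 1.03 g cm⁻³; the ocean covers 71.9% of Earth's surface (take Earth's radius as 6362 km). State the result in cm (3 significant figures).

≈ 25.0 cm

Eryen: 1.03×10^5 km³ × (913/1030) = 9.130×10^4 km³ of water.
Spread over 3.66×10^14 m² of ocean, Δh = 9.130×10^13 / 3.66×10^14 = 0.250 m = 25.0 cm.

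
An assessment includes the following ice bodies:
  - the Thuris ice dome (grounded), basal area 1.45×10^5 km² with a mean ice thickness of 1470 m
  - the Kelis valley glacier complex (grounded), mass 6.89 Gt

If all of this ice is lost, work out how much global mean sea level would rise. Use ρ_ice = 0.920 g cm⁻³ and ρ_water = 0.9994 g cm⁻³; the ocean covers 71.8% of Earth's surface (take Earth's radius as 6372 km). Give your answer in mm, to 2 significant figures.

Thuris: ice volume = 1.45×10^5 km² × 1470 m = 2.132×10^5 km³; 2.132×10^5 × (920/999.4) = 1.962×10^5 km³ of water.
Kelis: 6.89 Gt = 6.890×10^12 kg; dividing by ρ_w = 0.9994 g cm⁻³ = 999.4 kg m⁻³ gives 6.894×10^9 m³ of water.
Total added water ≈ 1.962×10^14 m³ over 3.66×10^14 m² → Δh = 0.536 m = 540 mm.

≈ 540 mm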